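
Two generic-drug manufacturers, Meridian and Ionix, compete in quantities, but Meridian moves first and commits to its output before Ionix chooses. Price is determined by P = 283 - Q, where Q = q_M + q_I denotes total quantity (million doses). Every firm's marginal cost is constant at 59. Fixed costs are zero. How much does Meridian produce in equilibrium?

112

The follower Ionix best-responds to any q_M: π_I = (283 - Q)q_I - 59q_I.
∂π_I/∂q_I = 224 - q_M - 2q_I = 0 gives the reaction function q_I = (224 - q_M)/2.
The leader anticipates this reaction. Substituting into P = 283 - Q gives P = 171 - (1/2)q_M, so π_M = (171 - (1/2)q_M)q_M - 59q_M.
Maximising: ∂π_M/∂q_M = 112 - q_M = 0, giving q_M = 112.
Then q_I = (224 - 112)/2 = 56.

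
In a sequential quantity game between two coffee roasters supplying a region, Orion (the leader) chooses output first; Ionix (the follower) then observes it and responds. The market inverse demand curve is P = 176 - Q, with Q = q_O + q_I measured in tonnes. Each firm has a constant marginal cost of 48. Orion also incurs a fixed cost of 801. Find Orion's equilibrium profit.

The follower Ionix best-responds to any q_O: π_I = (176 - Q)q_I - 48q_I.
∂π_I/∂q_I = 128 - q_O - 2q_I = 0 gives the reaction function q_I = (128 - q_O)/2.
The leader anticipates this reaction. Substituting into P = 176 - Q gives P = 112 - (1/2)q_O, so π_O = (112 - (1/2)q_O)q_O - 48q_O.
The leader's first-order condition 64 - q_O = 0 yields q_O = 64.
Then q_I = (128 - 64)/2 = 32.
Price P = 176 - 96 = 80.
Orion's profit: (80 - 48)·64 - 801 = 1247.

1247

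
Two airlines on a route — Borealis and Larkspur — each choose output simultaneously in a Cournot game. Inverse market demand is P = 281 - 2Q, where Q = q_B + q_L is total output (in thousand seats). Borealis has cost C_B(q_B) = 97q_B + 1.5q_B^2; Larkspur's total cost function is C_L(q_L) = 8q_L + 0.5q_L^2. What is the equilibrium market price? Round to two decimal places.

157.32

Borealis's profit: π_B = (281 - 2Q)q_B - (97q_B + (3/2)q_B²). Setting ∂π_B/∂q_B = 0: 184 - 7q_B - 2(q_L) = 0.
Larkspur's first-order condition: 273 - 5q_L - 2(q_B) = 0.
So q_B = (184 - 2q_L)/7 and q_L = (273 - 2q_B)/5.
Solving the pair: q_B = 374/31, q_L = 1543/31.
Total output Q = 1917/31, so price P = 281 - 2·(1917/31) = 157.3226.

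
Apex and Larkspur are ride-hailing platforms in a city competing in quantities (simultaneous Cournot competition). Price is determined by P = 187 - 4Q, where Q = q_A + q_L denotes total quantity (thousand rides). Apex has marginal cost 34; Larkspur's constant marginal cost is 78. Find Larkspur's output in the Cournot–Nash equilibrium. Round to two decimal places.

Apex's profit: π_A = (187 - 4Q)q_A - (34q_A). Setting ∂π_A/∂q_A = 0: 153 - 8q_A - 4(q_L) = 0.
Larkspur's first-order condition: 109 - 8q_L - 4(q_A) = 0.
Best responses: q_A = (153 - 4q_L)/8, q_L = (109 - 4q_A)/8.
Solving the pair: q_A = 197/12, q_L = 65/12.

5.42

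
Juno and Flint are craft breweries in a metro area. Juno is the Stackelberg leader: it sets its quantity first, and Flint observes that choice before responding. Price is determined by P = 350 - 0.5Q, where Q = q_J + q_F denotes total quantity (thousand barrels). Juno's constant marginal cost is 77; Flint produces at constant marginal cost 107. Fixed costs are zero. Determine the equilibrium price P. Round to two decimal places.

Solve by backward induction. Given q_J, the follower Flint maximises π_F = (350 - (1/2)q_J - (1/2)q_F)q_F - 107q_F.
Setting the follower's marginal profit to zero, 243 - (1/2)q_J - q_F = 0, i.e. q_F = (243 - (1/2)q_J).
The leader anticipates this reaction. Substituting into P = 350 - 0.5Q gives P = 457/2 - (1/4)q_J, so π_J = (457/2 - (1/4)q_J)q_J - 77q_J.
The leader's first-order condition 303/2 - (1/2)q_J = 0 yields q_J = 303.
Then q_F = (243 - (1/2)·303) = 183/2.
Total output Q = 789/2, so price P = 350 - (1/2)·(789/2) = 611/4.

152.75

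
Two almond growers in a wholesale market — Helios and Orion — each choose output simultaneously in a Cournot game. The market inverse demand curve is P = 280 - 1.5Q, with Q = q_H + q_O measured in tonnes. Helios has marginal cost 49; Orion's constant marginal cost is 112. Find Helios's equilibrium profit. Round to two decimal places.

Helios's profit: π_H = (280 - 1.5Q)q_H - (49q_H). Setting ∂π_H/∂q_H = 0: 231 - 3q_H - (3/2)(q_O) = 0.
Orion's profit: π_O = (280 - 1.5Q)q_O - (112q_O). Setting ∂π_O/∂q_O = 0: 168 - 3q_O - (3/2)(q_H) = 0.
Best responses: q_H = (231 - (3/2)q_O)/3, q_O = (168 - (3/2)q_H)/3.
Solving the pair: q_H = 196/3, q_O = 70/3.
Price P = 280 - (3/2)·(266/3) = 147.
Helios's profit: (147 - 49)·(196/3) = 6402.6667.

6402.67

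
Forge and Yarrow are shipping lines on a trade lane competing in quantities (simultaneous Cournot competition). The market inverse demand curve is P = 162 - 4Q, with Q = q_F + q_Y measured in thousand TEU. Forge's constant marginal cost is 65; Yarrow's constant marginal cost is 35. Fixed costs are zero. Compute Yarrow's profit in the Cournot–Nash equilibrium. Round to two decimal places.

684.69

Forge's profit: π_F = (162 - 4Q)q_F - (65q_F). Setting ∂π_F/∂q_F = 0: 97 - 8q_F - 4(q_Y) = 0.
Yarrow's first-order condition: 127 - 8q_Y - 4(q_F) = 0.
Rearranging gives the reaction functions q_F = (97 - 4q_Y)/8 and q_Y = (127 - 4q_F)/8.
Solving the pair: q_F = 67/12, q_Y = 157/12.
Price P = 162 - 4·(56/3) = 262/3.
Yarrow's profit: (262/3 - 35)·(157/12) = 684.6944.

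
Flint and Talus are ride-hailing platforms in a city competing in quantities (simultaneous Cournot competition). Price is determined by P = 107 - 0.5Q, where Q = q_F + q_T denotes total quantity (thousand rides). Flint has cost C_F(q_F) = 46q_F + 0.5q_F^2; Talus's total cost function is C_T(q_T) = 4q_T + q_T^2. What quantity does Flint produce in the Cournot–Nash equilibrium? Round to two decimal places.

Flint's profit: π_F = (107 - 0.5Q)q_F - (46q_F + (1/2)q_F²). Setting ∂π_F/∂q_F = 0: 61 - 2q_F - (1/2)(q_T) = 0.
Talus's first-order condition: 103 - 3q_T - (1/2)(q_F) = 0.
Rearranging gives the reaction functions q_F = (61 - (1/2)q_T)/2 and q_T = (103 - (1/2)q_F)/3.
Substituting one into the other gives q_F = 526/23 and q_T = 702/23.

22.87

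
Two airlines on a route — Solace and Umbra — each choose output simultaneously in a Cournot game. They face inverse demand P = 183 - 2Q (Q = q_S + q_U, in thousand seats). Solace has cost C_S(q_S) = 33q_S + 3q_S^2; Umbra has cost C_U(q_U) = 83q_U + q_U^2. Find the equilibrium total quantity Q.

Solace's profit: π_S = (183 - 2Q)q_S - (33q_S + 3q_S²). Setting ∂π_S/∂q_S = 0: 150 - 10q_S - 2(q_U) = 0.
Umbra's first-order condition: 100 - 6q_U - 2(q_S) = 0.
Rearranging gives the reaction functions q_S = (150 - 2q_U)/10 and q_U = (100 - 2q_S)/6.
Substituting one into the other gives q_S = 25/2 and q_U = 25/2.
Total output Q = 25/2 + 25/2 = 25.

25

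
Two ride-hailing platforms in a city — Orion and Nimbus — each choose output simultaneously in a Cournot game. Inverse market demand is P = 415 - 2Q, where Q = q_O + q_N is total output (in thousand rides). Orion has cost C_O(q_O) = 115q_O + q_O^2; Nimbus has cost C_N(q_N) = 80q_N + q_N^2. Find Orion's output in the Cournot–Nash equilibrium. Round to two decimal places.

Orion's profit: π_O = (415 - 2Q)q_O - (115q_O + q_O²). Setting ∂π_O/∂q_O = 0: 300 - 6q_O - 2(q_N) = 0.
Nimbus's profit: π_N = (415 - 2Q)q_N - (80q_N + q_N²). Setting ∂π_N/∂q_N = 0: 335 - 6q_N - 2(q_O) = 0.
Rearranging gives the reaction functions q_O = (300 - 2q_N)/6 and q_N = (335 - 2q_O)/6.
Solving the pair: q_O = 565/16, q_N = 705/16.

35.31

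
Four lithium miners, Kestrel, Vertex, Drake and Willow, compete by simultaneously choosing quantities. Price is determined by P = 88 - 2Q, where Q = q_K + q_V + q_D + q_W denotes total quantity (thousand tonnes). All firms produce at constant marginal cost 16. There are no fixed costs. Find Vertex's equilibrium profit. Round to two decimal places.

103.68

Each firm earns π_i = (88 - 2Q)q_i - 16q_i.
First-order condition (treating rivals' output as given): 72 - 4q_i - 2·Σ_{j≠i} q_j = 0.
With identical firms every q_j equals q_i, so Σ_{j≠i} q_j = 3q_i and 72 = 10q_i, giving q_i = 36/5.
Price P = 88 - 2·(144/5) = 152/5.
Vertex's profit: (152/5 - 16)·(36/5) = 103.6800.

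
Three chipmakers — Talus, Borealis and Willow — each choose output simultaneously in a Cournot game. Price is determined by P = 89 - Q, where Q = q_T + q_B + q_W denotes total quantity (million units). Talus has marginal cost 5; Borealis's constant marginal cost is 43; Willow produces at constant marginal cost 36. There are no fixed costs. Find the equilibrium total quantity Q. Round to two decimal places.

Talus's profit: π_T = (89 - Q)q_T - (5q_T). Setting ∂π_T/∂q_T = 0: 84 - 2q_T - (q_B + q_W) = 0.
Borealis's profit: π_B = (89 - Q)q_B - (43q_B). Setting ∂π_B/∂q_B = 0: 46 - 2q_B - (q_T + q_W) = 0.
Willow's profit: π_W = (89 - Q)q_W - (36q_W). Setting ∂π_W/∂q_W = 0: 53 - 2q_W - (q_T + q_B) = 0.
Adding the 3 first-order conditions: 183 − 4Q = 0, so Q = 183/4.
Back-substituting: q_T = (84 − 183/4) = 153/4, q_B = (46 − 183/4) = 1/4, q_W = (53 − 183/4) = 29/4.
Total output Q = 153/4 + 1/4 + 29/4 = 183/4.

45.75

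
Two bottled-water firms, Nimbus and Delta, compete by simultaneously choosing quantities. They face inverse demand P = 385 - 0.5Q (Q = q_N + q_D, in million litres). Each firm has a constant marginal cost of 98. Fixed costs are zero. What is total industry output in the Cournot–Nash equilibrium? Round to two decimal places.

382.67

A representative firm's profit is π_i = q_i(385 - 0.5Q) - 98q_i.
Setting ∂π_i/∂q_i = 0 with rivals' quantities fixed: 287 - q_i - (1/2)q_j = 0.
With identical firms every q_j equals q_i, so q_j = q_i and 287 = (3/2)q_i, giving q_i = 574/3.
Total output Q = 574/3 + 574/3 = 1148/3.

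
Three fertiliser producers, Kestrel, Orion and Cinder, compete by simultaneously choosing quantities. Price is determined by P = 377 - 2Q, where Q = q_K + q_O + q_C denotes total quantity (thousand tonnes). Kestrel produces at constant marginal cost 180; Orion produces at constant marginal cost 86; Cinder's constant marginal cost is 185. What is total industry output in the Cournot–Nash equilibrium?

85

Kestrel's profit: π_K = (377 - 2Q)q_K - (180q_K). Setting ∂π_K/∂q_K = 0: 197 - 4q_K - 2(q_O + q_C) = 0.
Orion's first-order condition: 291 - 4q_O - 2(q_K + q_C) = 0.
Cinder's first-order condition: 192 - 4q_C - 2(q_K + q_O) = 0.
Summing all 3 equations gives 680 − 8Q = 0, hence Q = 85.
Back-substituting: q_K = (197 − 170)/2 = 27/2, q_O = (291 − 170)/2 = 121/2, q_C = (192 − 170)/2 = 11.
Total output Q = 27/2 + 121/2 + 11 = 85.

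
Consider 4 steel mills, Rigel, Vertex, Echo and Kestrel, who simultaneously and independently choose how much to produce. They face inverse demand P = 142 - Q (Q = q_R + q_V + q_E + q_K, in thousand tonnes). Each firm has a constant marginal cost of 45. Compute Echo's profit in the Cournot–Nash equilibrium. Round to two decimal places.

376.36

A representative firm's profit is π_i = q_i(142 - Q) - 45q_i.
First-order condition (treating rivals' output as given): 97 - 2q_i - Σ_{j≠i} q_j = 0.
By symmetry each firm produces the same amount; substituting Σ_{j≠i} q_j = 3q_i yields q_i = 97/5.
Price P = 142 - 388/5 = 322/5.
Echo's profit: (322/5 - 45)·(97/5) = 376.3600.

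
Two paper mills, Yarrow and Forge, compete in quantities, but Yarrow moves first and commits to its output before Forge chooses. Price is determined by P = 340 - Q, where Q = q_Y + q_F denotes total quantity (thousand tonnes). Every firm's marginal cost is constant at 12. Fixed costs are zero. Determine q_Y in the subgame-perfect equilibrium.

164

The follower Forge best-responds to any q_Y: π_F = (340 - Q)q_F - 12q_F.
∂π_F/∂q_F = 328 - q_Y - 2q_F = 0 gives the reaction function q_F = (328 - q_Y)/2.
Yarrow substitutes q_F(q_Y) into its own profit: π_Y = q_Y(340 - q_Y - (328 - q_Y)/2) - 12q_Y = (176 - (1/2)q_Y)q_Y - 12q_Y.
The leader's first-order condition 164 - q_Y = 0 yields q_Y = 164.
Then q_F = (328 - 164)/2 = 82.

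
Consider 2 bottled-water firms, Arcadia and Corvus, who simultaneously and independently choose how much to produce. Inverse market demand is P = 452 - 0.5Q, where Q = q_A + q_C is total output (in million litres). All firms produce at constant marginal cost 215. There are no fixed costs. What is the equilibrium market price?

294

Each firm earns π_i = (452 - 0.5Q)q_i - 215q_i.
Setting ∂π_i/∂q_i = 0 with rivals' quantities fixed: 237 - q_i - (1/2)q_j = 0.
With identical firms every q_j equals q_i, so q_j = q_i and 237 = (3/2)q_i, giving q_i = 158.
Total output Q = 316, so price P = 452 - (1/2)·316 = 294.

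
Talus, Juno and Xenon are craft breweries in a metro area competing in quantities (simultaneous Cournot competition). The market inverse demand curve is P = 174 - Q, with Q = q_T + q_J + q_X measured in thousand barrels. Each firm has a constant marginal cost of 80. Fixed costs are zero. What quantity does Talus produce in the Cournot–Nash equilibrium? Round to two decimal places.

A representative firm's profit is π_i = q_i(174 - Q) - 80q_i.
First-order condition (treating rivals' output as given): 94 - 2q_i - Σ_{j≠i} q_j = 0.
By symmetry each firm produces the same amount; substituting Σ_{j≠i} q_j = 2q_i yields q_i = 94/4 = 47/2.

23.50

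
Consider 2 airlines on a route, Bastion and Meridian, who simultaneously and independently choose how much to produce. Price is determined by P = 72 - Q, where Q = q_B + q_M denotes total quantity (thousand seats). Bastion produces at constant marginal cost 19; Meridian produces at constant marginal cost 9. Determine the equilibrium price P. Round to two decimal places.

33.33

Bastion's profit: π_B = (72 - Q)q_B - (19q_B). Setting ∂π_B/∂q_B = 0: 53 - 2q_B - (q_M) = 0.
Meridian's first-order condition: 63 - 2q_M - (q_B) = 0.
Best responses: q_B = (53 - q_M)/2, q_M = (63 - q_B)/2.
Solving the pair: q_B = 43/3, q_M = 73/3.
Total output Q = 116/3, so price P = 72 - 116/3 = 100/3.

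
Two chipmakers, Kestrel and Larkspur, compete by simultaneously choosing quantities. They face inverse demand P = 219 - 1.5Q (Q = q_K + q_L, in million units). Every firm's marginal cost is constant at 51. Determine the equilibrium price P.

107

A representative firm's profit is π_i = q_i(219 - 1.5Q) - 51q_i.
Setting ∂π_i/∂q_i = 0 with rivals' quantities fixed: 168 - 3q_i - (3/2)q_j = 0.
By symmetry each firm produces the same amount; substituting q_j = q_i yields q_i = 168/(9/2) = 112/3.
Total output Q = 224/3, so price P = 219 - (3/2)·(224/3) = 107.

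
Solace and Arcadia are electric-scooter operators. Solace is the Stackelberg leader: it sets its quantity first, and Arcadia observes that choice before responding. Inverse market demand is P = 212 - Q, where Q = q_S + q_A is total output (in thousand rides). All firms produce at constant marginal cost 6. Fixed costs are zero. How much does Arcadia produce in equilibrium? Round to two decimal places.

Solve by backward induction. Given q_S, the follower Arcadia maximises π_A = (212 - q_S - q_A)q_A - 6q_A.
∂π_A/∂q_A = 206 - q_S - 2q_A = 0 gives the reaction function q_A = (206 - q_S)/2.
The leader anticipates this reaction. Substituting into P = 212 - Q gives P = 109 - (1/2)q_S, so π_S = (109 - (1/2)q_S)q_S - 6q_S.
Maximising: ∂π_S/∂q_S = 103 - q_S = 0, giving q_S = 103.
Then q_A = (206 - 103)/2 = 103/2.

51.50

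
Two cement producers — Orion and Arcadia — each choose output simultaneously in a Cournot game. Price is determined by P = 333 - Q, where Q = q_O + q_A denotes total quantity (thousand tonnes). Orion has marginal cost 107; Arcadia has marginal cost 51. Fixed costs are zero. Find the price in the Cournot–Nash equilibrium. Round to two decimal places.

Orion's profit: π_O = (333 - Q)q_O - (107q_O). Setting ∂π_O/∂q_O = 0: 226 - 2q_O - (q_A) = 0.
Arcadia's first-order condition: 282 - 2q_A - (q_O) = 0.
So q_O = (226 - q_A)/2 and q_A = (282 - q_O)/2.
Substituting one into the other gives q_O = 170/3 and q_A = 338/3.
Total output Q = 508/3, so price P = 333 - 508/3 = 491/3.

163.67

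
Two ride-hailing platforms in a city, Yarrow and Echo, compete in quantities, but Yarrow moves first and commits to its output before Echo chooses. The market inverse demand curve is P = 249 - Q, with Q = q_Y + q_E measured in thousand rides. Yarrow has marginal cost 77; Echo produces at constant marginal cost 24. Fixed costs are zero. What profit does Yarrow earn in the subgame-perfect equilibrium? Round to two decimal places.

1770.13

The follower Echo best-responds to any q_Y: π_E = (249 - Q)q_E - 24q_E.
Follower FOC: 225 - q_Y - 2q_E = 0, so q_E(q_Y) = (225 - q_Y)/2.
The leader anticipates this reaction. Substituting into P = 249 - Q gives P = 273/2 - (1/2)q_Y, so π_Y = (273/2 - (1/2)q_Y)q_Y - 77q_Y.
Leader FOC: 119/2 - q_Y = 0, so q_Y = 119/2.
Then q_E = (225 - 119/2)/2 = 331/4.
Price P = 249 - 569/4 = 427/4.
Yarrow's profit: (427/4 - 77)·(119/2) = 1770.1250.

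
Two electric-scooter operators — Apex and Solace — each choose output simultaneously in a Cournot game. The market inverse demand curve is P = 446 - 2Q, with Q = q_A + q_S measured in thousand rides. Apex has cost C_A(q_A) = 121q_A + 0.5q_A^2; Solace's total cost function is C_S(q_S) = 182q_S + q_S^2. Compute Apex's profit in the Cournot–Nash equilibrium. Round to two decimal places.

Apex's profit: π_A = (446 - 2Q)q_A - (121q_A + (1/2)q_A²). Setting ∂π_A/∂q_A = 0: 325 - 5q_A - 2(q_S) = 0.
Solace's profit: π_S = (446 - 2Q)q_S - (182q_S + q_S²). Setting ∂π_S/∂q_S = 0: 264 - 6q_S - 2(q_A) = 0.
So q_A = (325 - 2q_S)/5 and q_S = (264 - 2q_A)/6.
Solving the pair: q_A = 711/13, q_S = 335/13.
Price P = 446 - 2·(1046/13) = 285.0769.
Apex's profit: 285.0769·(711/13) - 121·(711/13) - (1/2)(711/13)² = 7478.1213.

7478.12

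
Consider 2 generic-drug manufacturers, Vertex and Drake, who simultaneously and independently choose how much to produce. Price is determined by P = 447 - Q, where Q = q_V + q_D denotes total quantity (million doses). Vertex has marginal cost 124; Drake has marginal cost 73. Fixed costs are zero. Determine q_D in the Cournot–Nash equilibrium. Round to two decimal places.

141.67

Vertex's profit: π_V = (447 - Q)q_V - (124q_V). Setting ∂π_V/∂q_V = 0: 323 - 2q_V - (q_D) = 0.
Drake's first-order condition: 374 - 2q_D - (q_V) = 0.
Rearranging gives the reaction functions q_V = (323 - q_D)/2 and q_D = (374 - q_V)/2.
Substituting one into the other gives q_V = 272/3 and q_D = 425/3.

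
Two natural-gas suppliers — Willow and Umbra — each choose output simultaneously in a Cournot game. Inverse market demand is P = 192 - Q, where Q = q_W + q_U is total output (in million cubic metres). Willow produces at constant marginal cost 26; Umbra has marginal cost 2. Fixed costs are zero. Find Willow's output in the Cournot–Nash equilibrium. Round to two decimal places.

47.33

Willow's profit: π_W = (192 - Q)q_W - (26q_W). Setting ∂π_W/∂q_W = 0: 166 - 2q_W - (q_U) = 0.
Umbra's first-order condition: 190 - 2q_U - (q_W) = 0.
Rearranging gives the reaction functions q_W = (166 - q_U)/2 and q_U = (190 - q_W)/2.
Substituting one into the other gives q_W = 142/3 and q_U = 214/3.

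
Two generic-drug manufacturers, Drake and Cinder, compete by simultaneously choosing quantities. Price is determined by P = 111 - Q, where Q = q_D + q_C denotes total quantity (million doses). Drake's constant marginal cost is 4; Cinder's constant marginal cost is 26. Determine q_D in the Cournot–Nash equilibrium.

43

Drake's profit: π_D = (111 - Q)q_D - (4q_D). Setting ∂π_D/∂q_D = 0: 107 - 2q_D - (q_C) = 0.
Cinder's first-order condition: 85 - 2q_C - (q_D) = 0.
So q_D = (107 - q_C)/2 and q_C = (85 - q_D)/2.
Substituting one into the other gives q_D = 43 and q_C = 21.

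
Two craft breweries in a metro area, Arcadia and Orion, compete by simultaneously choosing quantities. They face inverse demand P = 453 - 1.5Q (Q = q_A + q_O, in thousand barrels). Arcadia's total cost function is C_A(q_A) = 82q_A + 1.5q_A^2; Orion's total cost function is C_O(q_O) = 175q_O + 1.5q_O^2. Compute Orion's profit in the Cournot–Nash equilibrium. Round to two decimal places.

3253.81

Arcadia's profit: π_A = (453 - 1.5Q)q_A - (82q_A + (3/2)q_A²). Setting ∂π_A/∂q_A = 0: 371 - 6q_A - (3/2)(q_O) = 0.
Orion's first-order condition: 278 - 6q_O - (3/2)(q_A) = 0.
Rearranging gives the reaction functions q_A = (371 - (3/2)q_O)/6 and q_O = (278 - (3/2)q_A)/6.
Substituting one into the other gives q_A = 268/5 and q_O = 494/15.
Price P = 453 - (3/2)·(1298/15) = 1616/5.
Orion's profit: (1616/5)·(494/15) - 175·(494/15) - (3/2)(494/15)² = 3253.8133.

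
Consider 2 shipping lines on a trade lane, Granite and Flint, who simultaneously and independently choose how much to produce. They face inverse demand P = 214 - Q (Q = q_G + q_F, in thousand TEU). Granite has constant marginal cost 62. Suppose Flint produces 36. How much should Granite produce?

With the rival's output fixed at 36, Granite's profit is π_G = (214 - 36 - q_G)q_G - (62q_G) = (178 - q_G)q_G - (62q_G).
∂π_G/∂q_G = 116 - 2q_G = 0, so q_G = 58.

58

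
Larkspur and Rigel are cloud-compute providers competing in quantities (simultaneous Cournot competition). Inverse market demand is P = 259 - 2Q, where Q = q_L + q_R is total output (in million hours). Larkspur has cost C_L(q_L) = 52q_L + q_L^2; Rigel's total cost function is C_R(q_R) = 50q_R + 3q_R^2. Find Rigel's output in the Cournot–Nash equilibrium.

15

Larkspur's profit: π_L = (259 - 2Q)q_L - (52q_L + q_L²). Setting ∂π_L/∂q_L = 0: 207 - 6q_L - 2(q_R) = 0.
Rigel's first-order condition: 209 - 10q_R - 2(q_L) = 0.
Best responses: q_L = (207 - 2q_R)/6, q_R = (209 - 2q_L)/10.
Substituting one into the other gives q_L = 59/2 and q_R = 15.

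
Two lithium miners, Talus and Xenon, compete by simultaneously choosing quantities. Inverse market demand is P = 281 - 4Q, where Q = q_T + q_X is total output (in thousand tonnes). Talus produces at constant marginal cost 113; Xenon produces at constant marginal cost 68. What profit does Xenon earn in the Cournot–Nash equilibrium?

1849

Talus's profit: π_T = (281 - 4Q)q_T - (113q_T). Setting ∂π_T/∂q_T = 0: 168 - 8q_T - 4(q_X) = 0.
Xenon's profit: π_X = (281 - 4Q)q_X - (68q_X). Setting ∂π_X/∂q_X = 0: 213 - 8q_X - 4(q_T) = 0.
Best responses: q_T = (168 - 4q_X)/8, q_X = (213 - 4q_T)/8.
Solving the pair: q_T = 41/4, q_X = 43/2.
Price P = 281 - 4·(127/4) = 154.
Xenon's profit: (154 - 68)·(43/2) = 1849.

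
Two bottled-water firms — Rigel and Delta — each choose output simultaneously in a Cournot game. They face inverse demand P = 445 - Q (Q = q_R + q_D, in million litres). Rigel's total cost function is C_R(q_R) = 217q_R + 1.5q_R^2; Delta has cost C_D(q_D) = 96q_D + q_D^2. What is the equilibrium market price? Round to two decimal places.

335.53

Rigel's profit: π_R = (445 - Q)q_R - (217q_R + (3/2)q_R²). Setting ∂π_R/∂q_R = 0: 228 - 5q_R - (q_D) = 0.
Delta's profit: π_D = (445 - Q)q_D - (96q_D + q_D²). Setting ∂π_D/∂q_D = 0: 349 - 4q_D - (q_R) = 0.
Best responses: q_R = (228 - q_D)/5, q_D = (349 - q_R)/4.
Solving the pair: q_R = 563/19, q_D = 1517/19.
Total output Q = 109.4737, so price P = 445 - 109.4737 = 335.5263.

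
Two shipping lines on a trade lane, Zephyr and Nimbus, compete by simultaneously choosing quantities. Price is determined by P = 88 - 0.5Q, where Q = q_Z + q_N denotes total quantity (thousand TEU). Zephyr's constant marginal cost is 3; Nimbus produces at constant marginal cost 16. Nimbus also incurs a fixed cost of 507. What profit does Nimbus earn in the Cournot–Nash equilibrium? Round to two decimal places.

Zephyr's profit: π_Z = (88 - 0.5Q)q_Z - (3q_Z). Setting ∂π_Z/∂q_Z = 0: 85 - q_Z - (1/2)(q_N) = 0.
Nimbus's first-order condition: 72 - q_N - (1/2)(q_Z) = 0.
Best responses: q_Z = (85 - (1/2)q_N), q_N = (72 - (1/2)q_Z).
Substituting one into the other gives q_Z = 196/3 and q_N = 118/3.
Price P = 88 - (1/2)·(314/3) = 107/3.
Nimbus's profit: (107/3 - 16)·(118/3) - 507 = 266.5556.

266.56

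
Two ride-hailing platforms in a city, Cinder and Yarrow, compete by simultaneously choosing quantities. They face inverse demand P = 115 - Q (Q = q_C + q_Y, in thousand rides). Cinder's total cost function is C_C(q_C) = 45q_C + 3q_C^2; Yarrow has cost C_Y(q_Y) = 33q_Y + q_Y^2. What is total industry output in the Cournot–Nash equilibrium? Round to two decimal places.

Cinder's profit: π_C = (115 - Q)q_C - (45q_C + 3q_C²). Setting ∂π_C/∂q_C = 0: 70 - 8q_C - (q_Y) = 0.
Yarrow's profit: π_Y = (115 - Q)q_Y - (33q_Y + q_Y²). Setting ∂π_Y/∂q_Y = 0: 82 - 4q_Y - (q_C) = 0.
Best responses: q_C = (70 - q_Y)/8, q_Y = (82 - q_C)/4.
Solving the pair: q_C = 198/31, q_Y = 586/31.
Total output Q = 198/31 + 586/31 = 784/31.

25.29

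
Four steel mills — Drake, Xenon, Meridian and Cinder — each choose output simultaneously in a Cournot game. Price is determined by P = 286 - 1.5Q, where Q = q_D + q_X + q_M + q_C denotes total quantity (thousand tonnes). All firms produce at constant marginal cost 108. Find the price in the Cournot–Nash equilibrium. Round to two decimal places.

143.60

Each firm earns π_i = (286 - 1.5Q)q_i - 108q_i.
First-order condition (treating rivals' output as given): 178 - 3q_i - (3/2)·Σ_{j≠i} q_j = 0.
With identical firms every q_j equals q_i, so Σ_{j≠i} q_j = 3q_i and 178 = (15/2)q_i, giving q_i = 356/15.
Total output Q = 1424/15, so price P = 286 - (3/2)·(1424/15) = 718/5.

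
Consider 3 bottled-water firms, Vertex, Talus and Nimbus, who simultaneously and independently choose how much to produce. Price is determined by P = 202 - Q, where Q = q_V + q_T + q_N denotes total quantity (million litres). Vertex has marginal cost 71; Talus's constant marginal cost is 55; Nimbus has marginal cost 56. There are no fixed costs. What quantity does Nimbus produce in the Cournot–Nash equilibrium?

Vertex's profit: π_V = (202 - Q)q_V - (71q_V). Setting ∂π_V/∂q_V = 0: 131 - 2q_V - (q_T + q_N) = 0.
Talus's profit: π_T = (202 - Q)q_T - (55q_T). Setting ∂π_T/∂q_T = 0: 147 - 2q_T - (q_V + q_N) = 0.
Nimbus's first-order condition: 146 - 2q_N - (q_V + q_T) = 0.
Adding the 3 conditions: 424 − 2Q − 2Q = 0, i.e. Q = 106.
Back-substituting: q_V = (131 − 106) = 25, q_T = (147 − 106) = 41, q_N = (146 − 106) = 40.

40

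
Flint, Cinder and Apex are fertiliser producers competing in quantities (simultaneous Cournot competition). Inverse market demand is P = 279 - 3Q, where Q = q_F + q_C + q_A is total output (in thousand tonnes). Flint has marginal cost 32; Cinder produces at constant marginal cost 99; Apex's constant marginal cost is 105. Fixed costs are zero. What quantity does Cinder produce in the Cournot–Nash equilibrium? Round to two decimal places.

Flint's profit: π_F = (279 - 3Q)q_F - (32q_F). Setting ∂π_F/∂q_F = 0: 247 - 6q_F - 3(q_C + q_A) = 0.
Cinder's profit: π_C = (279 - 3Q)q_C - (99q_C). Setting ∂π_C/∂q_C = 0: 180 - 6q_C - 3(q_F + q_A) = 0.
Apex's first-order condition: 174 - 6q_A - 3(q_F + q_C) = 0.
Adding the 3 conditions: 601 − 6Q − 6Q = 0, i.e. Q = 601/12.
Back-substituting: q_F = (247 − 601/4)/3 = 129/4, q_C = (180 − 601/4)/3 = 119/12, q_A = (174 − 601/4)/3 = 95/12.

9.92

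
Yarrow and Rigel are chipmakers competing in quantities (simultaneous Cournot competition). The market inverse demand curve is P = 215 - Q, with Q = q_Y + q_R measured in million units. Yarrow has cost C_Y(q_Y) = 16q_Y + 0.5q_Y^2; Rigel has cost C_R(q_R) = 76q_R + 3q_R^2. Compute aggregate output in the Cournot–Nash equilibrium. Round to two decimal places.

72.65

Yarrow's profit: π_Y = (215 - Q)q_Y - (16q_Y + (1/2)q_Y²). Setting ∂π_Y/∂q_Y = 0: 199 - 3q_Y - (q_R) = 0.
Rigel's first-order condition: 139 - 8q_R - (q_Y) = 0.
Best responses: q_Y = (199 - q_R)/3, q_R = (139 - q_Y)/8.
Solving the pair: q_Y = 1453/23, q_R = 218/23.
Total output Q = 1453/23 + 218/23 = 1671/23.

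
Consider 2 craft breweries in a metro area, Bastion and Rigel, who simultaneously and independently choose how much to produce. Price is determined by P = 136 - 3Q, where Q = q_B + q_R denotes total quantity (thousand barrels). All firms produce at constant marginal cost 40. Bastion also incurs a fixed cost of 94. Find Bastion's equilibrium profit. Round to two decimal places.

247.33

Each firm earns π_i = (136 - 3Q)q_i - 40q_i.
Setting ∂π_i/∂q_i = 0 with rivals' quantities fixed: 96 - 6q_i - 3q_j = 0.
With identical firms every q_j equals q_i, so q_j = q_i and 96 = 9q_i, giving q_i = 32/3.
Price P = 136 - 3·(64/3) = 72.
Bastion's profit: (72 - 40)·(32/3) - 94 = 742/3.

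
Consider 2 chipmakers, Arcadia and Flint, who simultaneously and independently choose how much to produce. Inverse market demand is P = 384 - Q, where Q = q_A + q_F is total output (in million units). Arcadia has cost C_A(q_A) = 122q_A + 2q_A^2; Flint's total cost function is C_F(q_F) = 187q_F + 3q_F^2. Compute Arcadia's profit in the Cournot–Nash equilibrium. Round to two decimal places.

4897.51

Arcadia's profit: π_A = (384 - Q)q_A - (122q_A + 2q_A²). Setting ∂π_A/∂q_A = 0: 262 - 6q_A - (q_F) = 0.
Flint's profit: π_F = (384 - Q)q_F - (187q_F + 3q_F²). Setting ∂π_F/∂q_F = 0: 197 - 8q_F - (q_A) = 0.
Best responses: q_A = (262 - q_F)/6, q_F = (197 - q_A)/8.
Solving the pair: q_A = 1899/47, q_F = 920/47.
Price P = 384 - 59.9787 = 324.0213.
Arcadia's profit: 324.0213·(1899/47) - 122·(1899/47) - 2(1899/47)² = 4897.5115.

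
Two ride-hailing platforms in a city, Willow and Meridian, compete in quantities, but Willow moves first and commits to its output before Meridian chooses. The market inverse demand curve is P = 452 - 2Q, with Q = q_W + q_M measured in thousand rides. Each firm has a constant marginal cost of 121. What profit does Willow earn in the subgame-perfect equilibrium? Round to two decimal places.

6847.56

Solve by backward induction. Given q_W, the follower Meridian maximises π_M = (452 - 2q_W - 2q_M)q_M - 121q_M.
∂π_M/∂q_M = 331 - 2q_W - 4q_M = 0 gives the reaction function q_M = (331 - 2q_W)/4.
The leader anticipates this reaction. Substituting into P = 452 - 2Q gives P = 573/2 - q_W, so π_W = (573/2 - q_W)q_W - 121q_W.
Maximising: ∂π_W/∂q_W = 331/2 - 2q_W = 0, giving q_W = 331/4.
Then q_M = (331 - 2·(331/4))/4 = 331/8.
Price P = 452 - 2·(993/8) = 815/4.
Willow's profit: (815/4 - 121)·(331/4) = 6847.5625.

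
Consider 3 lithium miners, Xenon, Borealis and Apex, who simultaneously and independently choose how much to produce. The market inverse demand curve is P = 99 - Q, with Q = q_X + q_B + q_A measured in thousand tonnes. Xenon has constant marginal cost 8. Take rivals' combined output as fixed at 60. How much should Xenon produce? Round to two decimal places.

With rivals' combined output fixed at 60, Xenon's profit is π_X = (99 - 60 - q_X)q_X - (8q_X) = (39 - q_X)q_X - (8q_X).
∂π_X/∂q_X = 31 - 2q_X = 0, so q_X = 31/2.

15.50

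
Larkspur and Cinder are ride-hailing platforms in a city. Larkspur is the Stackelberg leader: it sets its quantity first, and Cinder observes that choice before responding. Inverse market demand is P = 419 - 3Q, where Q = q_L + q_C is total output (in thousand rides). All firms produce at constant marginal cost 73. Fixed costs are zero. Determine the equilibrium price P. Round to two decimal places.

159.50

The follower Cinder best-responds to any q_L: π_C = (419 - 3Q)q_C - 73q_C.
Follower FOC: 346 - 3q_L - 6q_C = 0, so q_C(q_L) = (346 - 3q_L)/6.
Larkspur substitutes q_C(q_L) into its own profit: π_L = q_L(419 - 3q_L - (346 - 3q_L)/2) - 73q_L = (246 - (3/2)q_L)q_L - 73q_L.
Leader FOC: 173 - 3q_L = 0, so q_L = 173/3.
Then q_C = (346 - 3·(173/3))/6 = 173/6.
Total output Q = 173/2, so price P = 419 - 3·(173/2) = 319/2.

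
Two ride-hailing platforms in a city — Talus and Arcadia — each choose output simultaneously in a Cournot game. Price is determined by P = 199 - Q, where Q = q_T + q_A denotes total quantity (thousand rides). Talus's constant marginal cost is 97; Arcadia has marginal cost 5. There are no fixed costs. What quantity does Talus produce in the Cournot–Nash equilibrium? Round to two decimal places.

Talus's profit: π_T = (199 - Q)q_T - (97q_T). Setting ∂π_T/∂q_T = 0: 102 - 2q_T - (q_A) = 0.
Arcadia's first-order condition: 194 - 2q_A - (q_T) = 0.
Rearranging gives the reaction functions q_T = (102 - q_A)/2 and q_A = (194 - q_T)/2.
Solving the pair: q_T = 10/3, q_A = 286/3.

3.33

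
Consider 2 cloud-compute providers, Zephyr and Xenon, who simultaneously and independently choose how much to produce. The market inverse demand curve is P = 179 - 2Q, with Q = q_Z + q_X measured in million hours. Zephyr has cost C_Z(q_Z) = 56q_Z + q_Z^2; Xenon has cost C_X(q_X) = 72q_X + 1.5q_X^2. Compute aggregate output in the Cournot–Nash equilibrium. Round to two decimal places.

Zephyr's profit: π_Z = (179 - 2Q)q_Z - (56q_Z + q_Z²). Setting ∂π_Z/∂q_Z = 0: 123 - 6q_Z - 2(q_X) = 0.
Xenon's first-order condition: 107 - 7q_X - 2(q_Z) = 0.
Rearranging gives the reaction functions q_Z = (123 - 2q_X)/6 and q_X = (107 - 2q_Z)/7.
Substituting one into the other gives q_Z = 647/38 and q_X = 198/19.
Total output Q = 647/38 + 198/19 = 1043/38.

27.45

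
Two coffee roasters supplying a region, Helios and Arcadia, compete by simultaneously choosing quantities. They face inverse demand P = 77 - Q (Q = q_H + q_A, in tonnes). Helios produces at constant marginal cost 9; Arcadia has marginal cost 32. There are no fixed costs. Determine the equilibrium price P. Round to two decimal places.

Helios's profit: π_H = (77 - Q)q_H - (9q_H). Setting ∂π_H/∂q_H = 0: 68 - 2q_H - (q_A) = 0.
Arcadia's first-order condition: 45 - 2q_A - (q_H) = 0.
Best responses: q_H = (68 - q_A)/2, q_A = (45 - q_H)/2.
Solving the pair: q_H = 91/3, q_A = 22/3.
Total output Q = 113/3, so price P = 77 - 113/3 = 118/3.

39.33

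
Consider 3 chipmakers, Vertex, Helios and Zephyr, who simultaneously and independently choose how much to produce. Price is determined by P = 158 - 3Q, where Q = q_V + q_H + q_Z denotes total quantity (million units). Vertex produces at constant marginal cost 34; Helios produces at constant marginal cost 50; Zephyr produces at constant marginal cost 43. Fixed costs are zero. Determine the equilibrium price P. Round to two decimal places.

71.25

Vertex's profit: π_V = (158 - 3Q)q_V - (34q_V). Setting ∂π_V/∂q_V = 0: 124 - 6q_V - 3(q_H + q_Z) = 0.
Helios's profit: π_H = (158 - 3Q)q_H - (50q_H). Setting ∂π_H/∂q_H = 0: 108 - 6q_H - 3(q_V + q_Z) = 0.
Zephyr's first-order condition: 115 - 6q_Z - 3(q_V + q_H) = 0.
Adding the 3 conditions: 347 − 6Q − 6Q = 0, i.e. Q = 347/12.
Back-substituting: q_V = (124 − 347/4)/3 = 149/12, q_H = (108 − 347/4)/3 = 85/12, q_Z = (115 − 347/4)/3 = 113/12.
Total output Q = 347/12, so price P = 158 - 3·(347/12) = 285/4.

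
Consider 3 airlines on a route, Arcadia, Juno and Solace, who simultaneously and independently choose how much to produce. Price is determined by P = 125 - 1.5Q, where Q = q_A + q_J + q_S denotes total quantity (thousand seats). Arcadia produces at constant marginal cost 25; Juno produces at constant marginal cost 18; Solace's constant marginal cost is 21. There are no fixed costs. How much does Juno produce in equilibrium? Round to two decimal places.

Arcadia's profit: π_A = (125 - 1.5Q)q_A - (25q_A). Setting ∂π_A/∂q_A = 0: 100 - 3q_A - (3/2)(q_J + q_S) = 0.
Juno's profit: π_J = (125 - 1.5Q)q_J - (18q_J). Setting ∂π_J/∂q_J = 0: 107 - 3q_J - (3/2)(q_A + q_S) = 0.
Solace's profit: π_S = (125 - 1.5Q)q_S - (21q_S). Setting ∂π_S/∂q_S = 0: 104 - 3q_S - (3/2)(q_A + q_J) = 0.
Adding the 3 conditions: 311 − 3Q − 3Q = 0, i.e. Q = 311/6.
Back-substituting: q_A = (100 − 311/4)/(3/2) = 89/6, q_J = (107 − 311/4)/(3/2) = 39/2, q_S = (104 − 311/4)/(3/2) = 35/2.

19.50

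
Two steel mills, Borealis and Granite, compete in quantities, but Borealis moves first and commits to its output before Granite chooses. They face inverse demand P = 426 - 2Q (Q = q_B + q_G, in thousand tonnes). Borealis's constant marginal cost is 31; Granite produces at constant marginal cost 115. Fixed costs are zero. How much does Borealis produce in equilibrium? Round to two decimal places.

The follower Granite best-responds to any q_B: π_G = (426 - 2Q)q_G - 115q_G.
Follower FOC: 311 - 2q_B - 4q_G = 0, so q_G(q_B) = (311 - 2q_B)/4.
The leader anticipates this reaction. Substituting into P = 426 - 2Q gives P = 541/2 - q_B, so π_B = (541/2 - q_B)q_B - 31q_B.
Maximising: ∂π_B/∂q_B = 479/2 - 2q_B = 0, giving q_B = 479/4.
Then q_G = (311 - 2·(479/4))/4 = 143/8.

119.75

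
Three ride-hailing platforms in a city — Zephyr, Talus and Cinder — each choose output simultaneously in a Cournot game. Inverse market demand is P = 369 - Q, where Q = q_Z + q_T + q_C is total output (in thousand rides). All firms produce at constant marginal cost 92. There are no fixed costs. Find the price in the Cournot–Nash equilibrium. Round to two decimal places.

161.25

A representative firm's profit is π_i = q_i(369 - Q) - 92q_i.
First-order condition (treating rivals' output as given): 277 - 2q_i - Σ_{j≠i} q_j = 0.
With identical firms every q_j equals q_i, so Σ_{j≠i} q_j = 2q_i and 277 = 4q_i, giving q_i = 277/4.
Total output Q = 831/4, so price P = 369 - 831/4 = 645/4.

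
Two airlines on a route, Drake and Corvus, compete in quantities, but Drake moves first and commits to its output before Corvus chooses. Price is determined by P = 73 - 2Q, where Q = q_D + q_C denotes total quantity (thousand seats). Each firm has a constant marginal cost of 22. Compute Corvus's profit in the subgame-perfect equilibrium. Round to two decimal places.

The follower Corvus best-responds to any q_D: π_C = (73 - 2Q)q_C - 22q_C.
Setting the follower's marginal profit to zero, 51 - 2q_D - 4q_C = 0, i.e. q_C = (51 - 2q_D)/4.
Drake substitutes q_C(q_D) into its own profit: π_D = q_D(73 - 2q_D - (51 - 2q_D)/2) - 22q_D = (95/2 - q_D)q_D - 22q_D.
The leader's first-order condition 51/2 - 2q_D = 0 yields q_D = 51/4.
Then q_C = (51 - 2·(51/4))/4 = 51/8.
Price P = 73 - 2·(153/8) = 139/4.
Corvus's profit: (139/4 - 22)·(51/8) = 81.2813.

81.28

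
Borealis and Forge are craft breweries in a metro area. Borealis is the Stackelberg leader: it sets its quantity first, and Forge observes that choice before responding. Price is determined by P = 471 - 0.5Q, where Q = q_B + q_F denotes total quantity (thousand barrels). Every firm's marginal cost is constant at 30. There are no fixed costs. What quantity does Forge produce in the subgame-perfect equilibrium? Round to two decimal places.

220.50

The follower Forge best-responds to any q_B: π_F = (471 - 0.5Q)q_F - 30q_F.
∂π_F/∂q_F = 441 - (1/2)q_B - q_F = 0 gives the reaction function q_F = (441 - (1/2)q_B).
Borealis substitutes q_F(q_B) into its own profit: π_B = q_B(471 - (1/2)q_B - (441 - (1/2)q_B)/2) - 30q_B = (501/2 - (1/4)q_B)q_B - 30q_B.
Maximising: ∂π_B/∂q_B = 441/2 - (1/2)q_B = 0, giving q_B = 441.
Then q_F = (441 - (1/2)·441) = 441/2.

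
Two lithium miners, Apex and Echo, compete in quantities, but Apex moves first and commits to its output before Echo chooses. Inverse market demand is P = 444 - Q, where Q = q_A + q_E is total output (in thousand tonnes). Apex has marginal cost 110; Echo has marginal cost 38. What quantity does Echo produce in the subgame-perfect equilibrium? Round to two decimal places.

137.50

The follower Echo best-responds to any q_A: π_E = (444 - Q)q_E - 38q_E.
Follower FOC: 406 - q_A - 2q_E = 0, so q_E(q_A) = (406 - q_A)/2.
Apex substitutes q_E(q_A) into its own profit: π_A = q_A(444 - q_A - (406 - q_A)/2) - 110q_A = (241 - (1/2)q_A)q_A - 110q_A.
The leader's first-order condition 131 - q_A = 0 yields q_A = 131.
Then q_E = (406 - 131)/2 = 275/2.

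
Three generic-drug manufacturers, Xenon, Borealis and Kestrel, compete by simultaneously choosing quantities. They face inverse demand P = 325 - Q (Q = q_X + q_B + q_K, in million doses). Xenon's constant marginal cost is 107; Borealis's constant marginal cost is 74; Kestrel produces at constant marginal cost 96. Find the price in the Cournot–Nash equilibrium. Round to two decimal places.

150.50

Xenon's profit: π_X = (325 - Q)q_X - (107q_X). Setting ∂π_X/∂q_X = 0: 218 - 2q_X - (q_B + q_K) = 0.
Borealis's profit: π_B = (325 - Q)q_B - (74q_B). Setting ∂π_B/∂q_B = 0: 251 - 2q_B - (q_X + q_K) = 0.
Kestrel's profit: π_K = (325 - Q)q_K - (96q_K). Setting ∂π_K/∂q_K = 0: 229 - 2q_K - (q_X + q_B) = 0.
Summing all 3 equations gives 698 − 4Q = 0, hence Q = 349/2.
Back-substituting: q_X = (218 − 349/2) = 87/2, q_B = (251 − 349/2) = 153/2, q_K = (229 − 349/2) = 109/2.
Total output Q = 349/2, so price P = 325 - 349/2 = 301/2.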